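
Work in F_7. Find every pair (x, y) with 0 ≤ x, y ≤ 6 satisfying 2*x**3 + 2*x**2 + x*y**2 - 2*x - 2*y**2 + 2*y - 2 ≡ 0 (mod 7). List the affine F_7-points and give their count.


Affine F_7-points: {(0, 3), (0, 5), (1, 0), (1, 2), (2, 5), (3, 6), (4, 1), (4, 5), (6, 0), (6, 3)}; count = 10.

For each of the 49 pairs (x, y) ∈ F_7², evaluate f(x, y) mod 7. Record the zeros.
  x = 0: [0↦5, 1↦5, 2↦1, 3↦0, 4↦2, 5↦0, 6↦1]  zeros at y ∈ {3, 5}
  x = 1: [0↦0, 1↦1, 2↦0, 3↦4, 4↦6, 5↦6, 6↦4]  zeros at y ∈ {0, 2}
  x = 2: [0↦4, 1↦6, 2↦1, 3↦3, 4↦5, 5↦0, 6↦2]  zeros at y ∈ {5}
  x = 3: [0↦1, 1↦4, 2↦2, 3↦2, 4↦4, 5↦1, 6↦0]  zeros at y ∈ {6}
  x = 4: [0↦3, 1↦0, 2↦1, 3↦6, 4↦1, 5↦0, 6↦3]  zeros at y ∈ {1, 5}
  x = 5: [0↦1, 1↦6, 2↦3, 3↦6, 4↦1, 5↦2, 6↦2]  zeros at y ∈ ∅
  x = 6: [0↦0, 1↦6, 2↦6, 3↦0, 4↦2, 5↦5, 6↦2]  zeros at y ∈ {0, 3}
Collecting zeros: affine points = {(0, 3), (0, 5), (1, 0), (1, 2), (2, 5), (3, 6), (4, 1), (4, 5), (6, 0), (6, 3)}.
Total count |C(F_7)_aff| = 10.


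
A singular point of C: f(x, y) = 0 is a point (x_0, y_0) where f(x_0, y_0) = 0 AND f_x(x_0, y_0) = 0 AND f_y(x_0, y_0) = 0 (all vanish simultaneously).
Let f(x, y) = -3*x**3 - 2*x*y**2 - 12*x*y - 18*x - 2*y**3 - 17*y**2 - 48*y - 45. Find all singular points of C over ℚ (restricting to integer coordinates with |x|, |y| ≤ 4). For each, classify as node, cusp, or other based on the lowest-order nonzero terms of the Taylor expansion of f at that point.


Singular points: {(0, -3)}; classification: cusp.

Compute partial derivatives:
  f_x = -9*x**2 - 2*y**2 - 12*y - 18.
  f_y = -4*x*y - 12*x - 6*y**2 - 34*y - 48.
Scan x_0 ∈ {−4, ..., 4}. For each x_0, f_y(x_0, y) is a polynomial in y; find its integer roots y ∈ {−4, ..., 4}, then test f_x and f at those candidates.
  x = -4: f_y(-4, y) = -6*y**2 - 18*y; vanishes at y ∈ {-3, 0}. (-4, -3): f_x = -144 ≠ 0; (-4, 0): f_x = -162 ≠ 0.
  x = -3: f_y(-3, y) = -6*y**2 - 22*y - 12; vanishes at y ∈ {-3}. (-3, -3): f_x = -81 ≠ 0.
  x = -2: f_y(-2, y) = -6*y**2 - 26*y - 24; vanishes at y ∈ {-3}. (-2, -3): f_x = -36 ≠ 0.
  x = -1: f_y(-1, y) = -6*y**2 - 30*y - 36; vanishes at y ∈ {-3, -2}. (-1, -3): f_x = -9 ≠ 0; (-1, -2): f_x = -11 ≠ 0.
  x = 0: f_y(0, y) = -6*y**2 - 34*y - 48; vanishes at y ∈ {-3}. (0, -3): f_x = 0, f = 0 — SINGULAR.
  x = 1: f_y(1, y) = -6*y**2 - 38*y - 60; vanishes at y ∈ {-3}. (1, -3): f_x = -9 ≠ 0.
  x = 2: f_y(2, y) = -6*y**2 - 42*y - 72; vanishes at y ∈ {-4, -3}. (2, -4): f_x = -38 ≠ 0; (2, -3): f_x = -36 ≠ 0.
  x = 3: f_y(3, y) = -6*y**2 - 46*y - 84; vanishes at y ∈ {-3}. (3, -3): f_x = -81 ≠ 0.
  x = 4: f_y(4, y) = -6*y**2 - 50*y - 96; vanishes at y ∈ {-3}. (4, -3): f_x = -144 ≠ 0.
Only singular point on the grid: (0, -3).
Classify: substitute x = 0 + u, y = -3 + v and expand: f = -3*u**3 - 2*u*v**2 - 2*v**3 + v**2.
No constant or linear terms (consistent with a singular point). Quadratic part: v**2. Cubic part: -3*u**3 - 2*u*v**2 - 2*v**3.
The quadratic part v**2 is a perfect square, so there is a single (double) tangent line v = 0, i.e. y = -3. Restricting the cubic part to that line (v = 0) leaves -3*u**3 ≠ 0, so f is not divisible by v and the branch is v² ≈ 3*u**3 to lowest order — this is a cusp.
Classification: cusp.


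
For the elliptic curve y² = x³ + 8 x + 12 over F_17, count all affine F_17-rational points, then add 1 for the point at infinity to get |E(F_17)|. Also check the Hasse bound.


Affine points = {(1, 2), (1, 15), (2, 6), (2, 11), (6, 2), (6, 15), (10, 2), (10, 15), (12, 0), (13, 1), (13, 16)}; affine count = 11; |E(F_17)| = 12.

Discriminant check: Δ ∝ 4a³ + 27b² = 4·8³ + 27·12² = 4·512 + 27·144 ≡ 3 (mod 17). Nonzero ⇒ E is nonsingular.
For each x ∈ F_17, compute rhs = x³ + 8·x + 12 mod 17, then count y ∈ F_17 with y² ≡ rhs.
  x = 0: rhs = 12, matching y values: none (0 points).
  x = 1: rhs = 4, matching y values: 2, 15 (2 points).
  x = 2: rhs = 2, matching y values: 6, 11 (2 points).
  x = 3: rhs = 12, matching y values: none (0 points).
  x = 4: rhs = 6, matching y values: none (0 points).
  x = 5: rhs = 7, matching y values: none (0 points).
  x = 6: rhs = 4, matching y values: 2, 15 (2 points).
  x = 7: rhs = 3, matching y values: none (0 points).
  x = 8: rhs = 10, matching y values: none (0 points).
  x = 9: rhs = 14, matching y values: none (0 points).
  x = 10: rhs = 4, matching y values: 2, 15 (2 points).
  x = 11: rhs = 3, matching y values: none (0 points).
  x = 12: rhs = 0, matching y values: 0 (1 points).
  x = 13: rhs = 1, matching y values: 1, 16 (2 points).
  x = 14: rhs = 12, matching y values: none (0 points).
  x = 15: rhs = 5, matching y values: none (0 points).
  x = 16: rhs = 3, matching y values: none (0 points).
Total affine count: 11.
Full point count |E(F_17)| = 11 + 1 = 12.
Hasse bound: |12 − (17+1)| = |-6| = 6 ≤ 2√17 ≈ 8.2462 ✓.


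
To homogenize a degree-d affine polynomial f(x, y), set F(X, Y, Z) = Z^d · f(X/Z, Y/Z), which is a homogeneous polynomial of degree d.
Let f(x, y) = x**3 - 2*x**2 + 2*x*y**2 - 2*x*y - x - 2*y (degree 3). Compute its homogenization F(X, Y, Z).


F(X, Y, Z) = X**3 - 2*X**2*Z + 2*X*Y**2 - 2*X*Y*Z - X*Z**2 - 2*Y*Z**2

deg(f) = 3.
Substitute x = X/Z, y = Y/Z into f, then multiply by Z^3.
  monomial 1·x^3·y^0 ↦ 1·X^3·Y^0·Z^0.
  monomial -2·x^2·y^0 ↦ -2·X^2·Y^0·Z^1.
  monomial 2·x^1·y^2 ↦ 2·X^1·Y^2·Z^0.
  monomial -2·x^1·y^1 ↦ -2·X^1·Y^1·Z^1.
  monomial -1·x^1·y^0 ↦ -1·X^1·Y^0·Z^2.
  monomial -2·x^0·y^1 ↦ -2·X^0·Y^1·Z^2.
Collecting: F(X, Y, Z) = X**3 - 2*X**2*Z + 2*X*Y**2 - 2*X*Y*Z - X*Z**2 - 2*Y*Z**2.


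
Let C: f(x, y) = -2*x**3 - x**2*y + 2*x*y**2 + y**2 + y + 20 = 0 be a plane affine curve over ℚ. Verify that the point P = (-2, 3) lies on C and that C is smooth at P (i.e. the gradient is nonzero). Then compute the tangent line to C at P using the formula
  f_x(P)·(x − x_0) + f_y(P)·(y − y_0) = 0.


Tangent line at P: 6*x - 21*y + 75 = 0.

Step 1: f(-2, 3) = 0, so P lies on C.
Step 2: partial derivatives
  f_x(x, y) = -6*x**2 - 2*x*y + 2*y**2, f_y(x, y) = -x**2 + 4*x*y + 2*y + 1.
  f_x(P) = 6, f_y(P) = -21 (gradient nonzero, so P is smooth).
Step 3: tangent line at P: 6·(x − -2) + -21·(y − 3) = 0.
Expanding: 6*x - 21*y + 75 = 0.


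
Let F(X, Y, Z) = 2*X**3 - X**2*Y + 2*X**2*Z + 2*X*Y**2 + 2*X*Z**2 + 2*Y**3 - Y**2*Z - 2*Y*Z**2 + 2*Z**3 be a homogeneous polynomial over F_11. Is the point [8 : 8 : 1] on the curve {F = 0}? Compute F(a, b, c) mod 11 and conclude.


F(8,8,1) ≡ 8 (mod 11); P is NOT on the curve.

Evaluate F(8, 8, 1) term-by-term (mod 11).
  2*X**3 ↦ 2·512·1·1 = 1024
  -X**2*Y ↦ -1·64·8·1 = -512
  2*X**2*Z ↦ 2·64·1·1 = 128
  2*X*Y**2 ↦ 2·8·64·1 = 1024
  2*X*Z**2 ↦ 2·8·1·1 = 16
  2*Y**3 ↦ 2·1·512·1 = 1024
  -Y**2*Z ↦ -1·1·64·1 = -64
  -2*Y*Z**2 ↦ -2·1·8·1 = -16
  2*Z**3 ↦ 2·1·1·1 = 2
Sum: F(8, 8, 1) = (1024) + (-512) + (128) + (1024) + (16) + (1024) + (-64) + (-16) + (2) = 2626.
Reducing mod 11: 2626 ≡ 8 (mod 11).
Since F(a, b, c) ≡ 8 ≠ 0 (mod 11), P does NOT lie on the curve.


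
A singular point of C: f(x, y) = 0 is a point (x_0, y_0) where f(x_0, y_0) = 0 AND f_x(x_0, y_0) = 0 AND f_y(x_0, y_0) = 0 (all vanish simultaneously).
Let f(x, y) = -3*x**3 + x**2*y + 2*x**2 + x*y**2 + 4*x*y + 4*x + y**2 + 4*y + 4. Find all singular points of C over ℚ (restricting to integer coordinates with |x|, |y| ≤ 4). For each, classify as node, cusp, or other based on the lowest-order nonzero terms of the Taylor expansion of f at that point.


Singular points: {(0, -2)}; classification: cusp.

Compute partial derivatives:
  f_x = -9*x**2 + 2*x*y + 4*x + y**2 + 4*y + 4.
  f_y = x**2 + 2*x*y + 4*x + 2*y + 4.
Scan x_0 ∈ {−4, ..., 4}. For each x_0, f_y(x_0, y) is a polynomial in y; find its integer roots y ∈ {−4, ..., 4}, then test f_x and f at those candidates.
  x = -4: f_y(-4, y) = 4 - 6*y; no integer root y with |y| ≤ 4.
  x = -3: f_y(-3, y) = 1 - 4*y; no integer root y with |y| ≤ 4.
  x = -2: f_y(-2, y) = -2*y; vanishes at y ∈ {0}. (-2, 0): f_x = -40 ≠ 0.
  x = -1: f_y(-1, y) = 1; no integer root y with |y| ≤ 4.
  x = 0: f_y(0, y) = 2*y + 4; vanishes at y ∈ {-2}. (0, -2): f_x = 0, f = 0 — SINGULAR.
  x = 1: f_y(1, y) = 4*y + 9; no integer root y with |y| ≤ 4.
  x = 2: f_y(2, y) = 6*y + 16; no integer root y with |y| ≤ 4.
  x = 3: f_y(3, y) = 8*y + 25; no integer root y with |y| ≤ 4.
  x = 4: f_y(4, y) = 10*y + 36; no integer root y with |y| ≤ 4.
Only singular point on the grid: (0, -2).
Classify: substitute x = 0 + u, y = -2 + v and expand: f = -3*u**3 + u**2*v + u*v**2 + v**2.
No constant or linear terms (consistent with a singular point). Quadratic part: v**2. Cubic part: -3*u**3 + u**2*v + u*v**2.
The quadratic part v**2 is a perfect square, so there is a single (double) tangent line v = 0, i.e. y = -2. Restricting the cubic part to that line (v = 0) leaves -3*u**3 ≠ 0, so f is not divisible by v and the branch is v² ≈ 3*u**3 to lowest order — this is a cusp.
Classification: cusp.


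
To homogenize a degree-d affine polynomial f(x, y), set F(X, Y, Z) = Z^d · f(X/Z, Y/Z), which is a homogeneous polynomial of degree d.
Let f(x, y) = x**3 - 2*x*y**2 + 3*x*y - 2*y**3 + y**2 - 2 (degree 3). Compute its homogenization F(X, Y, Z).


F(X, Y, Z) = X**3 - 2*X*Y**2 + 3*X*Y*Z - 2*Y**3 + Y**2*Z - 2*Z**3

deg(f) = 3.
Substitute x = X/Z, y = Y/Z into f, then multiply by Z^3.
  monomial 1·x^3·y^0 ↦ 1·X^3·Y^0·Z^0.
  monomial -2·x^1·y^2 ↦ -2·X^1·Y^2·Z^0.
  monomial 3·x^1·y^1 ↦ 3·X^1·Y^1·Z^1.
  monomial -2·x^0·y^3 ↦ -2·X^0·Y^3·Z^0.
  monomial 1·x^0·y^2 ↦ 1·X^0·Y^2·Z^1.
  monomial -2·x^0·y^0 ↦ -2·X^0·Y^0·Z^3.
Collecting: F(X, Y, Z) = X**3 - 2*X*Y**2 + 3*X*Y*Z - 2*Y**3 + Y**2*Z - 2*Z**3.


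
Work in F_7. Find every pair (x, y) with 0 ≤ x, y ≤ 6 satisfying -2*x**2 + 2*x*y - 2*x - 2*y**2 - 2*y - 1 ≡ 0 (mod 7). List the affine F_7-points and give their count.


Affine F_7-points: {(1, 1), (1, 6), (4, 4), (4, 6), (6, 1), (6, 4)}; count = 6.

For each of the 49 pairs (x, y) ∈ F_7², evaluate f(x, y) mod 7. Record the zeros.
  x = 0: [0↦6, 1↦2, 2↦1, 3↦3, 4↦1, 5↦2, 6↦6]  zeros at y ∈ ∅
  x = 1: [0↦2, 1↦0, 2↦1, 3↦5, 4↦5, 5↦1, 6↦0]  zeros at y ∈ {1, 6}
  x = 2: [0↦1, 1↦1, 2↦4, 3↦3, 4↦5, 5↦3, 6↦4]  zeros at y ∈ ∅
  x = 3: [0↦3, 1↦5, 2↦3, 3↦4, 4↦1, 5↦1, 6↦4]  zeros at y ∈ ∅
  x = 4: [0↦1, 1↦5, 2↦5, 3↦1, 4↦0, 5↦2, 6↦0]  zeros at y ∈ {4, 6}
  x = 5: [0↦2, 1↦1, 2↦3, 3↦1, 4↦2, 5↦6, 6↦6]  zeros at y ∈ ∅
  x = 6: [0↦6, 1↦0, 2↦4, 3↦4, 4↦0, 5↦6, 6↦1]  zeros at y ∈ {1, 4}
Collecting zeros: affine points = {(1, 1), (1, 6), (4, 4), (4, 6), (6, 1), (6, 4)}.
Total count |C(F_7)_aff| = 6.


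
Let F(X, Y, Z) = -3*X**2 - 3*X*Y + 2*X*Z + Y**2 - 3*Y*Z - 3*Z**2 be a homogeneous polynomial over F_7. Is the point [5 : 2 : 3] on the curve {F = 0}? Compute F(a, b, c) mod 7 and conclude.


F(5,2,3) ≡ 3 (mod 7); P is NOT on the curve.

Evaluate F(5, 2, 3) term-by-term (mod 7).
  -3*X**2 ↦ -3·25·1·1 = -75
  -3*X*Y ↦ -3·5·2·1 = -30
  2*X*Z ↦ 2·5·1·3 = 30
  Y**2 ↦ 1·1·4·1 = 4
  -3*Y*Z ↦ -3·1·2·3 = -18
  -3*Z**2 ↦ -3·1·1·9 = -27
Sum: F(5, 2, 3) = (-75) + (-30) + (30) + (4) + (-18) + (-27) = -116.
Reducing mod 7: -116 ≡ 3 (mod 7).
Since F(a, b, c) ≡ 3 ≠ 0 (mod 7), P does NOT lie on the curve.


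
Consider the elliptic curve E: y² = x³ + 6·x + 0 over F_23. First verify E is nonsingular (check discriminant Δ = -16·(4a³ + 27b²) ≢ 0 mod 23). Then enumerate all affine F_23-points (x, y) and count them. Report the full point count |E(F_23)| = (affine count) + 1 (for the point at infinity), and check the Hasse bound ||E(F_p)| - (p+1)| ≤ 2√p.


Affine points = {(0, 0), (8, 10), (8, 13), (9, 1), (9, 22), (10, 5), (10, 18), (12, 11), (12, 12), (16, 11), (16, 12), (17, 1), (17, 22), (18, 11), (18, 12), (19, 2), (19, 21), (20, 1), (20, 22), (21, 7), (21, 16), (22, 4), (22, 19)}; affine count = 23; |E(F_23)| = 24.

Discriminant check: Δ ∝ 4a³ + 27b² = 4·6³ + 27·0² = 4·216 + 27·0 ≡ 13 (mod 23). Nonzero ⇒ E is nonsingular.
For each x ∈ F_23, compute rhs = x³ + 6·x + 0 mod 23, then count y ∈ F_23 with y² ≡ rhs.
  x = 0: rhs = 0, matching y values: 0 (1 points).
  x = 1: rhs = 7, matching y values: none (0 points).
  x = 2: rhs = 20, matching y values: none (0 points).
  x = 3: rhs = 22, matching y values: none (0 points).
  x = 4: rhs = 19, matching y values: none (0 points).
  x = 5: rhs = 17, matching y values: none (0 points).
  x = 6: rhs = 22, matching y values: none (0 points).
  x = 7: rhs = 17, matching y values: none (0 points).
  x = 8: rhs = 8, matching y values: 10, 13 (2 points).
  x = 9: rhs = 1, matching y values: 1, 22 (2 points).
  x = 10: rhs = 2, matching y values: 5, 18 (2 points).
  x = 11: rhs = 17, matching y values: none (0 points).
  x = 12: rhs = 6, matching y values: 11, 12 (2 points).
  x = 13: rhs = 21, matching y values: none (0 points).
  x = 14: rhs = 22, matching y values: none (0 points).
  x = 15: rhs = 15, matching y values: none (0 points).
  x = 16: rhs = 6, matching y values: 11, 12 (2 points).
  x = 17: rhs = 1, matching y values: 1, 22 (2 points).
  x = 18: rhs = 6, matching y values: 11, 12 (2 points).
  x = 19: rhs = 4, matching y values: 2, 21 (2 points).
  x = 20: rhs = 1, matching y values: 1, 22 (2 points).
  x = 21: rhs = 3, matching y values: 7, 16 (2 points).
  x = 22: rhs = 16, matching y values: 4, 19 (2 points).
Total affine count: 23.
Full point count |E(F_23)| = 23 + 1 = 24.
Hasse bound: |24 − (23+1)| = |0| = 0 ≤ 2√23 ≈ 9.5917 ✓.


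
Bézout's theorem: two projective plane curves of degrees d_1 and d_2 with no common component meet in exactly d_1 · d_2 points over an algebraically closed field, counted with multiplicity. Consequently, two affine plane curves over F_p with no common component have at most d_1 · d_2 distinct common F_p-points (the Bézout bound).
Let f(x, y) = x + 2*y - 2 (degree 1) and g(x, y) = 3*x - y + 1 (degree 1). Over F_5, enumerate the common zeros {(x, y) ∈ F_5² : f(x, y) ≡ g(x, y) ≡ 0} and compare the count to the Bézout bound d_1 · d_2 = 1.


Common zeros: {(0, 1)}; count = 1; Bézout bound = 1.

deg(f) = 1, deg(g) = 1, so Bézout bound = 1.
Scan x ∈ F_5. For each x, list the y ∈ F_5 with f(x, y) ≡ 0 and those with g(x, y) ≡ 0 (mod 5); the common zeros in that column are the intersection.
  x = 0: f ≡ 0 at y ∈ {1}; g ≡ 0 at y ∈ {1}; common: {1}.
  x = 1: f ≡ 0 at y ∈ {3}; g ≡ 0 at y ∈ {4}; common: ∅.
  x = 2: f ≡ 0 at y ∈ {0}; g ≡ 0 at y ∈ {2}; common: ∅.
  x = 3: f ≡ 0 at y ∈ {2}; g ≡ 0 at y ∈ {0}; common: ∅.
  x = 4: f ≡ 0 at y ∈ {4}; g ≡ 0 at y ∈ {3}; common: ∅.
Collecting: common zeros = {(0, 1)}, so the count is 1.
Comparison with the Bézout bound: 1 ≤ 1 = deg(f)·deg(g), as expected for curves with no common component (the bound is attained).


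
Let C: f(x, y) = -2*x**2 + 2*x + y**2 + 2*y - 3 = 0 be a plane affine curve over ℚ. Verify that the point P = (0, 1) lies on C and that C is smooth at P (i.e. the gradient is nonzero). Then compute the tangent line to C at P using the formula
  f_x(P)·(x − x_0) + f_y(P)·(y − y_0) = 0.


Tangent line at P: 2*x + 4*y - 4 = 0.

Step 1: f(0, 1) = 0, so P lies on C.
Step 2: partial derivatives
  f_x(x, y) = 2 - 4*x, f_y(x, y) = 2*y + 2.
  f_x(P) = 2, f_y(P) = 4 (gradient nonzero, so P is smooth).
Step 3: tangent line at P: 2·(x − 0) + 4·(y − 1) = 0.
Expanding: 2*x + 4*y - 4 = 0.


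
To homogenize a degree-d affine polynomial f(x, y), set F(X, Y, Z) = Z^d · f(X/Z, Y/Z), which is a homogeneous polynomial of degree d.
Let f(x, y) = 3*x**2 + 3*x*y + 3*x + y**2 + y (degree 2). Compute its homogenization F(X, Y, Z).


F(X, Y, Z) = 3*X**2 + 3*X*Y + 3*X*Z + Y**2 + Y*Z

deg(f) = 2.
Substitute x = X/Z, y = Y/Z into f, then multiply by Z^2.
  monomial 3·x^2·y^0 ↦ 3·X^2·Y^0·Z^0.
  monomial 3·x^1·y^1 ↦ 3·X^1·Y^1·Z^0.
  monomial 3·x^1·y^0 ↦ 3·X^1·Y^0·Z^1.
  monomial 1·x^0·y^2 ↦ 1·X^0·Y^2·Z^0.
  monomial 1·x^0·y^1 ↦ 1·X^0·Y^1·Z^1.
Collecting: F(X, Y, Z) = 3*X**2 + 3*X*Y + 3*X*Z + Y**2 + Y*Z.


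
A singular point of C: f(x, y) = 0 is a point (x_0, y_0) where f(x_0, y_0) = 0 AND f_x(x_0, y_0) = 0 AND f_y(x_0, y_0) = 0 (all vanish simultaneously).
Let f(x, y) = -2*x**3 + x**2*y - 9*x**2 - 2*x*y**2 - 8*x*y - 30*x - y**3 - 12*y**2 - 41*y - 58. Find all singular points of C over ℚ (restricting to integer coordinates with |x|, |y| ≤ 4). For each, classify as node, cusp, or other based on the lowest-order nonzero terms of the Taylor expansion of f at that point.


Singular points: {(-2, -3)}; classification: cusp.

Compute partial derivatives:
  f_x = -6*x**2 + 2*x*y - 18*x - 2*y**2 - 8*y - 30.
  f_y = x**2 - 4*x*y - 8*x - 3*y**2 - 24*y - 41.
Scan x_0 ∈ {−4, ..., 4}. For each x_0, f_y(x_0, y) is a polynomial in y; find its integer roots y ∈ {−4, ..., 4}, then test f_x and f at those candidates.
  x = -4: f_y(-4, y) = -3*y**2 - 8*y + 7; no integer root y with |y| ≤ 4.
  x = -3: f_y(-3, y) = -3*y**2 - 12*y - 8; no integer root y with |y| ≤ 4.
  x = -2: f_y(-2, y) = -3*y**2 - 16*y - 21; vanishes at y ∈ {-3}. (-2, -3): f_x = 0, f = 0 — SINGULAR.
  x = -1: f_y(-1, y) = -3*y**2 - 20*y - 32; vanishes at y ∈ {-4}. (-1, -4): f_x = -10 ≠ 0.
  x = 0: f_y(0, y) = -3*y**2 - 24*y - 41; no integer root y with |y| ≤ 4.
  x = 1: f_y(1, y) = -3*y**2 - 28*y - 48; no integer root y with |y| ≤ 4.
  x = 2: f_y(2, y) = -3*y**2 - 32*y - 53; no integer root y with |y| ≤ 4.
  x = 3: f_y(3, y) = -3*y**2 - 36*y - 56; no integer root y with |y| ≤ 4.
  x = 4: f_y(4, y) = -3*y**2 - 40*y - 57; no integer root y with |y| ≤ 4.
Only singular point on the grid: (-2, -3).
Classify: substitute x = -2 + u, y = -3 + v and expand: f = -2*u**3 + u**2*v - 2*u*v**2 - v**3 + v**2.
No constant or linear terms (consistent with a singular point). Quadratic part: v**2. Cubic part: -2*u**3 + u**2*v - 2*u*v**2 - v**3.
The quadratic part v**2 is a perfect square, so there is a single (double) tangent line v = 0, i.e. y = -3. Restricting the cubic part to that line (v = 0) leaves -2*u**3 ≠ 0, so f is not divisible by v and the branch is v² ≈ 2*u**3 to lowest order — this is a cusp.
Classification: cusp.


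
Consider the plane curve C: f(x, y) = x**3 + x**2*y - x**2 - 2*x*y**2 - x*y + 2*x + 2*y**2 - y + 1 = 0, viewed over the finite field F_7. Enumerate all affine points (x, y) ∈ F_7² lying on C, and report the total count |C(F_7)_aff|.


Affine F_7-points: {(0, 2), (1, 3), (5, 6), (6, 6)}; count = 4.

For each of the 49 pairs (x, y) ∈ F_7², evaluate f(x, y) mod 7. Record the zeros.
  x = 0: [0↦1, 1↦2, 2↦0, 3↦2, 4↦1, 5↦4, 6↦4]  zeros at y ∈ {2}
  x = 1: [0↦3, 1↦2, 2↦1, 3↦0, 4↦6, 5↦5, 6↦4]  zeros at y ∈ {3}
  x = 2: [0↦2, 1↦1, 2↦3, 3↦1, 4↦2, 5↦6, 6↦6]  zeros at y ∈ ∅
  x = 3: [0↦4, 1↦5, 2↦5, 3↦4, 4↦2, 5↦6, 6↦2]  zeros at y ∈ ∅
  x = 4: [0↦1, 1↦6, 2↦6, 3↦1, 4↦5, 5↦4, 6↦5]  zeros at y ∈ ∅
  x = 5: [0↦6, 1↦3, 2↦5, 3↦5, 4↦3, 5↦6, 6↦0]  zeros at y ∈ {6}
  x = 6: [0↦4, 1↦2, 2↦1, 3↦1, 4↦2, 5↦4, 6↦0]  zeros at y ∈ {6}
Collecting zeros: affine points = {(0, 2), (1, 3), (5, 6), (6, 6)}.
Total count |C(F_7)_aff| = 4.


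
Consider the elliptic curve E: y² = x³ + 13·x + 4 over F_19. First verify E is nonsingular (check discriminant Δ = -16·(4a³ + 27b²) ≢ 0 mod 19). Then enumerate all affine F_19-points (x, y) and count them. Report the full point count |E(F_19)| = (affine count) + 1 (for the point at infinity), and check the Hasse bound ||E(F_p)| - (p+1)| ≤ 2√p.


Affine points = {(0, 2), (0, 17), (2, 0), (4, 5), (4, 14), (5, 2), (5, 17), (7, 1), (7, 18), (12, 8), (12, 11), (14, 2), (14, 17), (18, 3), (18, 16)}; affine count = 15; |E(F_19)| = 16.

Discriminant check: Δ ∝ 4a³ + 27b² = 4·13³ + 27·4² = 4·2197 + 27·16 ≡ 5 (mod 19). Nonzero ⇒ E is nonsingular.
For each x ∈ F_19, compute rhs = x³ + 13·x + 4 mod 19, then count y ∈ F_19 with y² ≡ rhs.
  x = 0: rhs = 4, matching y values: 2, 17 (2 points).
  x = 1: rhs = 18, matching y values: none (0 points).
  x = 2: rhs = 0, matching y values: 0 (1 points).
  x = 3: rhs = 13, matching y values: none (0 points).
  x = 4: rhs = 6, matching y values: 5, 14 (2 points).
  x = 5: rhs = 4, matching y values: 2, 17 (2 points).
  x = 6: rhs = 13, matching y values: none (0 points).
  x = 7: rhs = 1, matching y values: 1, 18 (2 points).
  x = 8: rhs = 12, matching y values: none (0 points).
  x = 9: rhs = 14, matching y values: none (0 points).
  x = 10: rhs = 13, matching y values: none (0 points).
  x = 11: rhs = 15, matching y values: none (0 points).
  x = 12: rhs = 7, matching y values: 8, 11 (2 points).
  x = 13: rhs = 14, matching y values: none (0 points).
  x = 14: rhs = 4, matching y values: 2, 17 (2 points).
  x = 15: rhs = 2, matching y values: none (0 points).
  x = 16: rhs = 14, matching y values: none (0 points).
  x = 17: rhs = 8, matching y values: none (0 points).
  x = 18: rhs = 9, matching y values: 3, 16 (2 points).
Total affine count: 15.
Full point count |E(F_19)| = 15 + 1 = 16.
Hasse bound: |16 − (19+1)| = |-4| = 4 ≤ 2√19 ≈ 8.7178 ✓.


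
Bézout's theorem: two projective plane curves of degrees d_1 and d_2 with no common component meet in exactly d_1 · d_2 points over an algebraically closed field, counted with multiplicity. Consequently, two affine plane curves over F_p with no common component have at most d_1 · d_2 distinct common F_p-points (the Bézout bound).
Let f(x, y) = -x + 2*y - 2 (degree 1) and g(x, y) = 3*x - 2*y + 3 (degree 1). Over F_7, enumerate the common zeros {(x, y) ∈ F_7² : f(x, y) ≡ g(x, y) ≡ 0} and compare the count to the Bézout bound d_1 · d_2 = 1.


Common zeros: {(3, 6)}; count = 1; Bézout bound = 1.

deg(f) = 1, deg(g) = 1, so Bézout bound = 1.
Scan x ∈ F_7. For each x, list the y ∈ F_7 with f(x, y) ≡ 0 and those with g(x, y) ≡ 0 (mod 7); the common zeros in that column are the intersection.
  x = 0: f ≡ 0 at y ∈ {1}; g ≡ 0 at y ∈ {5}; common: ∅.
  x = 1: f ≡ 0 at y ∈ {5}; g ≡ 0 at y ∈ {3}; common: ∅.
  x = 2: f ≡ 0 at y ∈ {2}; g ≡ 0 at y ∈ {1}; common: ∅.
  x = 3: f ≡ 0 at y ∈ {6}; g ≡ 0 at y ∈ {6}; common: {6}.
  x = 4: f ≡ 0 at y ∈ {3}; g ≡ 0 at y ∈ {4}; common: ∅.
  x = 5: f ≡ 0 at y ∈ {0}; g ≡ 0 at y ∈ {2}; common: ∅.
  x = 6: f ≡ 0 at y ∈ {4}; g ≡ 0 at y ∈ {0}; common: ∅.
Collecting: common zeros = {(3, 6)}, so the count is 1.
Comparison with the Bézout bound: 1 ≤ 1 = deg(f)·deg(g), as expected for curves with no common component (the bound is attained).


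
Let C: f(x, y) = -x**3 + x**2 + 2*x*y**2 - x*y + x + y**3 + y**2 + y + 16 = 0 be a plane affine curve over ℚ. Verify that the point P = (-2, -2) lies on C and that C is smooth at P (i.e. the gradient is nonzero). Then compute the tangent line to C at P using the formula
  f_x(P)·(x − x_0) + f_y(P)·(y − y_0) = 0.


Tangent line at P: -5*x + 27*y + 44 = 0.

Step 1: f(-2, -2) = 0, so P lies on C.
Step 2: partial derivatives
  f_x(x, y) = -3*x**2 + 2*x + 2*y**2 - y + 1, f_y(x, y) = 4*x*y - x + 3*y**2 + 2*y + 1.
  f_x(P) = -5, f_y(P) = 27 (gradient nonzero, so P is smooth).
Step 3: tangent line at P: -5·(x − -2) + 27·(y − -2) = 0.
Expanding: -5*x + 27*y + 44 = 0.


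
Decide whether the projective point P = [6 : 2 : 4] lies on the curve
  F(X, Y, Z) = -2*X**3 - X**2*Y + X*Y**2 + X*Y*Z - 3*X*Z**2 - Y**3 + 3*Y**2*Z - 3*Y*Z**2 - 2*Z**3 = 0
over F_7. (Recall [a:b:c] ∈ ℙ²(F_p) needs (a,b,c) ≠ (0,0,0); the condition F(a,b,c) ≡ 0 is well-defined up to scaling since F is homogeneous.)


F(6,2,4) ≡ 6 (mod 7); P is NOT on the curve.

Evaluate F(6, 2, 4) term-by-term (mod 7).
  -2*X**3 ↦ -2·216·1·1 = -432
  -X**2*Y ↦ -1·36·2·1 = -72
  X*Y**2 ↦ 1·6·4·1 = 24
  X*Y*Z ↦ 1·6·2·4 = 48
  -3*X*Z**2 ↦ -3·6·1·16 = -288
  -Y**3 ↦ -1·1·8·1 = -8
  3*Y**2*Z ↦ 3·1·4·4 = 48
  -3*Y*Z**2 ↦ -3·1·2·16 = -96
  -2*Z**3 ↦ -2·1·1·64 = -128
Sum: F(6, 2, 4) = (-432) + (-72) + (24) + (48) + (-288) + (-8) + (48) + (-96) + (-128) = -904.
Reducing mod 7: -904 ≡ 6 (mod 7).
Since F(a, b, c) ≡ 6 ≠ 0 (mod 7), P does NOT lie on the curve.


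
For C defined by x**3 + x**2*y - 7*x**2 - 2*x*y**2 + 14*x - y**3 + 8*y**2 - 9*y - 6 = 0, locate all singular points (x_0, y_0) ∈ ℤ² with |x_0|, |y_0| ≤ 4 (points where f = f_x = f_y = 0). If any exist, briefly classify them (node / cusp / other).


Singular points: {(2, 1)}; classification: cusp.

Compute partial derivatives:
  f_x = 3*x**2 + 2*x*y - 14*x - 2*y**2 + 14.
  f_y = x**2 - 4*x*y - 3*y**2 + 16*y - 9.
Scan x_0 ∈ {−4, ..., 4}. For each x_0, f_y(x_0, y) is a polynomial in y; find its integer roots y ∈ {−4, ..., 4}, then test f_x and f at those candidates.
  x = -4: f_y(-4, y) = -3*y**2 + 32*y + 7; no integer root y with |y| ≤ 4.
  x = -3: f_y(-3, y) = -3*y**2 + 28*y; vanishes at y ∈ {0}. (-3, 0): f_x = 83 ≠ 0.
  x = -2: f_y(-2, y) = -3*y**2 + 24*y - 5; no integer root y with |y| ≤ 4.
  x = -1: f_y(-1, y) = -3*y**2 + 20*y - 8; no integer root y with |y| ≤ 4.
  x = 0: f_y(0, y) = -3*y**2 + 16*y - 9; no integer root y with |y| ≤ 4.
  x = 1: f_y(1, y) = -3*y**2 + 12*y - 8; no integer root y with |y| ≤ 4.
  x = 2: f_y(2, y) = -3*y**2 + 8*y - 5; vanishes at y ∈ {1}. (2, 1): f_x = 0, f = 0 — SINGULAR.
  x = 3: f_y(3, y) = -3*y**2 + 4*y; vanishes at y ∈ {0}. (3, 0): f_x = -1 ≠ 0.
  x = 4: f_y(4, y) = 7 - 3*y**2; no integer root y with |y| ≤ 4.
Only singular point on the grid: (2, 1).
Classify: substitute x = 2 + u, y = 1 + v and expand: f = u**3 + u**2*v - 2*u*v**2 - v**3 + v**2.
No constant or linear terms (consistent with a singular point). Quadratic part: v**2. Cubic part: u**3 + u**2*v - 2*u*v**2 - v**3.
The quadratic part v**2 is a perfect square, so there is a single (double) tangent line v = 0, i.e. y = 1. Restricting the cubic part to that line (v = 0) leaves u**3 ≠ 0, so f is not divisible by v and the branch is v² ≈ -u**3 to lowest order — this is a cusp.
Classification: cusp.


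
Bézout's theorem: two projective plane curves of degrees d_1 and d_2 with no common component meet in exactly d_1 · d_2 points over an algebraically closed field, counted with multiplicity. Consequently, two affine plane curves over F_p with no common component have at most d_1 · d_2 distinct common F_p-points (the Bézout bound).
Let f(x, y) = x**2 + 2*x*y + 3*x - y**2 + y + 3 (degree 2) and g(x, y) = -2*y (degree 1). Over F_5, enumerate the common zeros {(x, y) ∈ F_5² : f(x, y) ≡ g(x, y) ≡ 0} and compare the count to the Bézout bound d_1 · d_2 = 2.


Common zeros: ∅; count = 0; Bézout bound = 2.

deg(f) = 2, deg(g) = 1, so Bézout bound = 2.
Scan x ∈ F_5. For each x, list the y ∈ F_5 with f(x, y) ≡ 0 and those with g(x, y) ≡ 0 (mod 5); the common zeros in that column are the intersection.
  x = 0: f ≡ 0 at y ∈ ∅; g ≡ 0 at y ∈ {0}; common: ∅.
  x = 1: f ≡ 0 at y ∈ ∅; g ≡ 0 at y ∈ {0}; common: ∅.
  x = 2: f ≡ 0 at y ∈ ∅; g ≡ 0 at y ∈ {0}; common: ∅.
  x = 3: f ≡ 0 at y ∈ ∅; g ≡ 0 at y ∈ {0}; common: ∅.
  x = 4: f ≡ 0 at y ∈ {2}; g ≡ 0 at y ∈ {0}; common: ∅.
Collecting: common zeros = ∅, so the count is 0.
Comparison with the Bézout bound: 0 ≤ 2 = deg(f)·deg(g), as expected for curves with no common component (the affine F_5-count falls short of the bound because intersections may lie at infinity, over extension fields, or carry multiplicity).


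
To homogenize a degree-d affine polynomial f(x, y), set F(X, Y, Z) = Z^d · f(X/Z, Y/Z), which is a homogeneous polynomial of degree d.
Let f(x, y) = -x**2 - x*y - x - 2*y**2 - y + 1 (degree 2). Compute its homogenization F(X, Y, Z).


F(X, Y, Z) = -X**2 - X*Y - X*Z - 2*Y**2 - Y*Z + Z**2

deg(f) = 2.
Substitute x = X/Z, y = Y/Z into f, then multiply by Z^2.
  monomial -1·x^2·y^0 ↦ -1·X^2·Y^0·Z^0.
  monomial -1·x^1·y^1 ↦ -1·X^1·Y^1·Z^0.
  monomial -1·x^1·y^0 ↦ -1·X^1·Y^0·Z^1.
  monomial -2·x^0·y^2 ↦ -2·X^0·Y^2·Z^0.
  monomial -1·x^0·y^1 ↦ -1·X^0·Y^1·Z^1.
  monomial 1·x^0·y^0 ↦ 1·X^0·Y^0·Z^2.
Collecting: F(X, Y, Z) = -X**2 - X*Y - X*Z - 2*Y**2 - Y*Z + Z**2.


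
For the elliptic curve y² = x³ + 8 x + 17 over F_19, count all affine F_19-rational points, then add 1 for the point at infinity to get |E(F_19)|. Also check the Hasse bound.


Affine points = {(0, 6), (0, 13), (1, 8), (1, 11), (3, 7), (3, 12), (5, 7), (5, 12), (7, 6), (7, 13), (8, 2), (8, 17), (9, 1), (9, 18), (11, 7), (11, 12), (12, 6), (12, 13), (13, 0), (14, 2), (14, 17), (15, 4), (15, 15), (16, 2), (16, 17)}; affine count = 25; |E(F_19)| = 26.

Discriminant check: Δ ∝ 4a³ + 27b² = 4·8³ + 27·17² = 4·512 + 27·289 ≡ 9 (mod 19). Nonzero ⇒ E is nonsingular.
For each x ∈ F_19, compute rhs = x³ + 8·x + 17 mod 19, then count y ∈ F_19 with y² ≡ rhs.
  x = 0: rhs = 17, matching y values: 6, 13 (2 points).
  x = 1: rhs = 7, matching y values: 8, 11 (2 points).
  x = 2: rhs = 3, matching y values: none (0 points).
  x = 3: rhs = 11, matching y values: 7, 12 (2 points).
  x = 4: rhs = 18, matching y values: none (0 points).
  x = 5: rhs = 11, matching y values: 7, 12 (2 points).
  x = 6: rhs = 15, matching y values: none (0 points).
  x = 7: rhs = 17, matching y values: 6, 13 (2 points).
  x = 8: rhs = 4, matching y values: 2, 17 (2 points).
  x = 9: rhs = 1, matching y values: 1, 18 (2 points).
  x = 10: rhs = 14, matching y values: none (0 points).
  x = 11: rhs = 11, matching y values: 7, 12 (2 points).
  x = 12: rhs = 17, matching y values: 6, 13 (2 points).
  x = 13: rhs = 0, matching y values: 0 (1 points).
  x = 14: rhs = 4, matching y values: 2, 17 (2 points).
  x = 15: rhs = 16, matching y values: 4, 15 (2 points).
  x = 16: rhs = 4, matching y values: 2, 17 (2 points).
  x = 17: rhs = 12, matching y values: none (0 points).
  x = 18: rhs = 8, matching y values: none (0 points).
Total affine count: 25.
Full point count |E(F_19)| = 25 + 1 = 26.
Hasse bound: |26 − (19+1)| = |6| = 6 ≤ 2√19 ≈ 8.7178 ✓.


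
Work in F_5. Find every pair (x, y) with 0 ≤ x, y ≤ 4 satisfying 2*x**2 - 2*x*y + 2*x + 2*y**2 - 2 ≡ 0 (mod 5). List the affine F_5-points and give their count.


Affine F_5-points: {(0, 1), (0, 4), (2, 0), (2, 2), (3, 4), (4, 2)}; count = 6.

For each of the 25 pairs (x, y) ∈ F_5², evaluate f(x, y) mod 5. Record the zeros.
  x = 0: [0↦3, 1↦0, 2↦1, 3↦1, 4↦0]  zeros at y ∈ {1, 4}
  x = 1: [0↦2, 1↦2, 2↦1, 3↦4, 4↦1]  zeros at y ∈ ∅
  x = 2: [0↦0, 1↦3, 2↦0, 3↦1, 4↦1]  zeros at y ∈ {0, 2}
  x = 3: [0↦2, 1↦3, 2↦3, 3↦2, 4↦0]  zeros at y ∈ {4}
  x = 4: [0↦3, 1↦2, 2↦0, 3↦2, 4↦3]  zeros at y ∈ {2}
Collecting zeros: affine points = {(0, 1), (0, 4), (2, 0), (2, 2), (3, 4), (4, 2)}.
Total count |C(F_5)_aff| = 6.


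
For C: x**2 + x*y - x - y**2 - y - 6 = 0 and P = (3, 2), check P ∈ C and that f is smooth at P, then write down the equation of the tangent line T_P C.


Tangent line at P: 7*x - 2*y - 17 = 0.

Step 1: f(3, 2) = 0, so P lies on C.
Step 2: partial derivatives
  f_x(x, y) = 2*x + y - 1, f_y(x, y) = x - 2*y - 1.
  f_x(P) = 7, f_y(P) = -2 (gradient nonzero, so P is smooth).
Step 3: tangent line at P: 7·(x − 3) + -2·(y − 2) = 0.
Expanding: 7*x - 2*y - 17 = 0.


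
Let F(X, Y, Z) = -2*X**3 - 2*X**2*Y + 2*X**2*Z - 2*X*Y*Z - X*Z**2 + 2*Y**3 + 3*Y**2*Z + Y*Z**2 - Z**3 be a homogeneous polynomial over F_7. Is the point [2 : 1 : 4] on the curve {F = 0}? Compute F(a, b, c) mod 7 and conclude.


F(2,1,4) ≡ 3 (mod 7); P is NOT on the curve.

Evaluate F(2, 1, 4) term-by-term (mod 7).
  -2*X**3 ↦ -2·8·1·1 = -16
  -2*X**2*Y ↦ -2·4·1·1 = -8
  2*X**2*Z ↦ 2·4·1·4 = 32
  -2*X*Y*Z ↦ -2·2·1·4 = -16
  -X*Z**2 ↦ -1·2·1·16 = -32
  2*Y**3 ↦ 2·1·1·1 = 2
  3*Y**2*Z ↦ 3·1·1·4 = 12
  Y*Z**2 ↦ 1·1·1·16 = 16
  -Z**3 ↦ -1·1·1·64 = -64
Sum: F(2, 1, 4) = (-16) + (-8) + (32) + (-16) + (-32) + (2) + (12) + (16) + (-64) = -74.
Reducing mod 7: -74 ≡ 3 (mod 7).
Since F(a, b, c) ≡ 3 ≠ 0 (mod 7), P does NOT lie on the curve.


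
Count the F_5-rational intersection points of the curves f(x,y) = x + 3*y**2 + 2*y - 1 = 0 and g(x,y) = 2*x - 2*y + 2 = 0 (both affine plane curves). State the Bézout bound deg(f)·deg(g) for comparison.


Common zeros: ∅; count = 0; Bézout bound = 2.

deg(f) = 2, deg(g) = 1, so Bézout bound = 2.
Scan x ∈ F_5. For each x, list the y ∈ F_5 with f(x, y) ≡ 0 and those with g(x, y) ≡ 0 (mod 5); the common zeros in that column are the intersection.
  x = 0: f ≡ 0 at y ∈ {2, 4}; g ≡ 0 at y ∈ {1}; common: ∅.
  x = 1: f ≡ 0 at y ∈ {0, 1}; g ≡ 0 at y ∈ {2}; common: ∅.
  x = 2: f ≡ 0 at y ∈ ∅; g ≡ 0 at y ∈ {3}; common: ∅.
  x = 3: f ≡ 0 at y ∈ {3}; g ≡ 0 at y ∈ {4}; common: ∅.
  x = 4: f ≡ 0 at y ∈ ∅; g ≡ 0 at y ∈ {0}; common: ∅.
Collecting: common zeros = ∅, so the count is 0.
Comparison with the Bézout bound: 0 ≤ 2 = deg(f)·deg(g), as expected for curves with no common component (the affine F_5-count falls short of the bound because intersections may lie at infinity, over extension fields, or carry multiplicity).


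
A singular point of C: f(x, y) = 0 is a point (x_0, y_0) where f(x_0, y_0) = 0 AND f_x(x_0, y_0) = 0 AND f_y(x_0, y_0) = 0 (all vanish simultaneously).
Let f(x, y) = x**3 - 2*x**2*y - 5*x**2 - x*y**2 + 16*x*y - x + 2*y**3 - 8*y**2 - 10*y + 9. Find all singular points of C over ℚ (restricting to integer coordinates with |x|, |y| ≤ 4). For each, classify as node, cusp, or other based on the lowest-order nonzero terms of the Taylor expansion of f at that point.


Singular points: {(3, 2)}; classification: cusp.

Compute partial derivatives:
  f_x = 3*x**2 - 4*x*y - 10*x - y**2 + 16*y - 1.
  f_y = -2*x**2 - 2*x*y + 16*x + 6*y**2 - 16*y - 10.
Scan x_0 ∈ {−4, ..., 4}. For each x_0, f_y(x_0, y) is a polynomial in y; find its integer roots y ∈ {−4, ..., 4}, then test f_x and f at those candidates.
  x = -4: f_y(-4, y) = 6*y**2 - 8*y - 106; no integer root y with |y| ≤ 4.
  x = -3: f_y(-3, y) = 6*y**2 - 10*y - 76; no integer root y with |y| ≤ 4.
  x = -2: f_y(-2, y) = 6*y**2 - 12*y - 50; no integer root y with |y| ≤ 4.
  x = -1: f_y(-1, y) = 6*y**2 - 14*y - 28; no integer root y with |y| ≤ 4.
  x = 0: f_y(0, y) = 6*y**2 - 16*y - 10; no integer root y with |y| ≤ 4.
  x = 1: f_y(1, y) = 6*y**2 - 18*y + 4; no integer root y with |y| ≤ 4.
  x = 2: f_y(2, y) = 6*y**2 - 20*y + 14; vanishes at y ∈ {1}. (2, 1): f_x = -2 ≠ 0.
  x = 3: f_y(3, y) = 6*y**2 - 22*y + 20; vanishes at y ∈ {2}. (3, 2): f_x = 0, f = 0 — SINGULAR.
  x = 4: f_y(4, y) = 6*y**2 - 24*y + 22; no integer root y with |y| ≤ 4.
Only singular point on the grid: (3, 2).
Classify: substitute x = 3 + u, y = 2 + v and expand: f = u**3 - 2*u**2*v - u*v**2 + 2*v**3 + v**2.
No constant or linear terms (consistent with a singular point). Quadratic part: v**2. Cubic part: u**3 - 2*u**2*v - u*v**2 + 2*v**3.
The quadratic part v**2 is a perfect square, so there is a single (double) tangent line v = 0, i.e. y = 2. Restricting the cubic part to that line (v = 0) leaves u**3 ≠ 0, so f is not divisible by v and the branch is v² ≈ -u**3 to lowest order — this is a cusp.
Classification: cusp.


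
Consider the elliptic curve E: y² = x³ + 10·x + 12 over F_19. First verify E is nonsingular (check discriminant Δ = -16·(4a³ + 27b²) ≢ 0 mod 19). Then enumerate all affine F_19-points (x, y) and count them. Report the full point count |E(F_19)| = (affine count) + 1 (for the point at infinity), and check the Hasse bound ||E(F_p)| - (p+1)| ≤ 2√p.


Affine points = {(1, 2), (1, 17), (5, 4), (5, 15), (7, 8), (7, 11), (11, 3), (11, 16), (12, 6), (12, 13), (18, 1), (18, 18)}; affine count = 12; |E(F_19)| = 13.

Discriminant check: Δ ∝ 4a³ + 27b² = 4·10³ + 27·12² = 4·1000 + 27·144 ≡ 3 (mod 19). Nonzero ⇒ E is nonsingular.
For each x ∈ F_19, compute rhs = x³ + 10·x + 12 mod 19, then count y ∈ F_19 with y² ≡ rhs.
  x = 0: rhs = 12, matching y values: none (0 points).
  x = 1: rhs = 4, matching y values: 2, 17 (2 points).
  x = 2: rhs = 2, matching y values: none (0 points).
  x = 3: rhs = 12, matching y values: none (0 points).
  x = 4: rhs = 2, matching y values: none (0 points).
  x = 5: rhs = 16, matching y values: 4, 15 (2 points).
  x = 6: rhs = 3, matching y values: none (0 points).
  x = 7: rhs = 7, matching y values: 8, 11 (2 points).
  x = 8: rhs = 15, matching y values: none (0 points).
  x = 9: rhs = 14, matching y values: none (0 points).
  x = 10: rhs = 10, matching y values: none (0 points).
  x = 11: rhs = 9, matching y values: 3, 16 (2 points).
  x = 12: rhs = 17, matching y values: 6, 13 (2 points).
  x = 13: rhs = 2, matching y values: none (0 points).
  x = 14: rhs = 8, matching y values: none (0 points).
  x = 15: rhs = 3, matching y values: none (0 points).
  x = 16: rhs = 12, matching y values: none (0 points).
  x = 17: rhs = 3, matching y values: none (0 points).
  x = 18: rhs = 1, matching y values: 1, 18 (2 points).
Total affine count: 12.
Full point count |E(F_19)| = 12 + 1 = 13.
Hasse bound: |13 − (19+1)| = |-7| = 7 ≤ 2√19 ≈ 8.7178 ✓.


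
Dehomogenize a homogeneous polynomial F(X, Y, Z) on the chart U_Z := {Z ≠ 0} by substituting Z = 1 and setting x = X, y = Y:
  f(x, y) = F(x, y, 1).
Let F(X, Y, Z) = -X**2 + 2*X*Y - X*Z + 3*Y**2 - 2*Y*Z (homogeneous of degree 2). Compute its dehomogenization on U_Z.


f(x, y) = -x**2 + 2*x*y - x + 3*y**2 - 2*y

On U_Z we set Z = 1. Each monomial c·X^i·Y^j·Z^k in F becomes c·x^i·y^j·1^k = c·x^i·y^j.
Substituting Z = 1: F(X, Y, 1) = -x**2 + 2*x*y - x + 3*y**2 - 2*y.
Note: deg(f) ≤ deg(F) = 2; strict inequality happens when F is divisible by Z (lost terms).


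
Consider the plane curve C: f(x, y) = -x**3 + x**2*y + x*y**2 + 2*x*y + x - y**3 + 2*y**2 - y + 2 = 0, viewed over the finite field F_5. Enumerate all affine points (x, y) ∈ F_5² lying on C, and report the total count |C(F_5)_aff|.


Affine F_5-points: {(0, 2), (0, 3), (1, 2), (3, 4), (4, 1)}; count = 5.

For each of the 25 pairs (x, y) ∈ F_5², evaluate f(x, y) mod 5. Record the zeros.
  x = 0: [0↦2, 1↦2, 2↦0, 3↦0, 4↦1]  zeros at y ∈ {2, 3}
  x = 1: [0↦2, 1↦1, 2↦0, 3↦3, 4↦4]  zeros at y ∈ {2}
  x = 2: [0↦1, 1↦1, 2↦3, 3↦1, 4↦4]  zeros at y ∈ ∅
  x = 3: [0↦3, 1↦1, 2↦3, 3↦3, 4↦0]  zeros at y ∈ {4}
  x = 4: [0↦2, 1↦0, 2↦4, 3↦3, 4↦1]  zeros at y ∈ {1}
Collecting zeros: affine points = {(0, 2), (0, 3), (1, 2), (3, 4), (4, 1)}.
Total count |C(F_5)_aff| = 5.


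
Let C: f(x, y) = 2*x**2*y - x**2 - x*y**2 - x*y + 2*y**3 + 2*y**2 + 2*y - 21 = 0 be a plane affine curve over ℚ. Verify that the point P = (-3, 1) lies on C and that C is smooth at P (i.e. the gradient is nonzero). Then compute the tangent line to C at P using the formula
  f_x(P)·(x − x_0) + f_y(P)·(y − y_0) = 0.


Tangent line at P: -8*x + 39*y - 63 = 0.

Step 1: f(-3, 1) = 0, so P lies on C.
Step 2: partial derivatives
  f_x(x, y) = 4*x*y - 2*x - y**2 - y, f_y(x, y) = 2*x**2 - 2*x*y - x + 6*y**2 + 4*y + 2.
  f_x(P) = -8, f_y(P) = 39 (gradient nonzero, so P is smooth).
Step 3: tangent line at P: -8·(x − -3) + 39·(y − 1) = 0.
Expanding: -8*x + 39*y - 63 = 0.


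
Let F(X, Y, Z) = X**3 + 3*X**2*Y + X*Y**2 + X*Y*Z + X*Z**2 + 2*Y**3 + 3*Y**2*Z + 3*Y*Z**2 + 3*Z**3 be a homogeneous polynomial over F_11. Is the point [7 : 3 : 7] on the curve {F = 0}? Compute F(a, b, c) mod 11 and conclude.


F(7,3,7) ≡ 3 (mod 11); P is NOT on the curve.

Evaluate F(7, 3, 7) term-by-term (mod 11).
  X**3 ↦ 1·343·1·1 = 343
  3*X**2*Y ↦ 3·49·3·1 = 441
  X*Y**2 ↦ 1·7·9·1 = 63
  X*Y*Z ↦ 1·7·3·7 = 147
  X*Z**2 ↦ 1·7·1·49 = 343
  2*Y**3 ↦ 2·1·27·1 = 54
  3*Y**2*Z ↦ 3·1·9·7 = 189
  3*Y*Z**2 ↦ 3·1·3·49 = 441
  3*Z**3 ↦ 3·1·1·343 = 1029
Sum: F(7, 3, 7) = (343) + (441) + (63) + (147) + (343) + (54) + (189) + (441) + (1029) = 3050.
Reducing mod 11: 3050 ≡ 3 (mod 11).
Since F(a, b, c) ≡ 3 ≠ 0 (mod 11), P does NOT lie on the curve.
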